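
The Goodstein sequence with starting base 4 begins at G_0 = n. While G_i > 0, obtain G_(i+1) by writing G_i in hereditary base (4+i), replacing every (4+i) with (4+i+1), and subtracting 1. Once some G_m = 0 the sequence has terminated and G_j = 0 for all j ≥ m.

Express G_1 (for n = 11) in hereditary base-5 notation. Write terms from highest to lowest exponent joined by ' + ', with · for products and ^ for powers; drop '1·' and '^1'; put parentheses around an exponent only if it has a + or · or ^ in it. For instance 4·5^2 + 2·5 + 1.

(0) 11|_4 = 2·4 + 3 ↦ 2·5 + 3|_5 = 13 ⇒ 12
(1) 12|_5 = 2·5 + 2 ↦ 2·6 + 2|_6 = 14 ⇒ 13

2·5 + 2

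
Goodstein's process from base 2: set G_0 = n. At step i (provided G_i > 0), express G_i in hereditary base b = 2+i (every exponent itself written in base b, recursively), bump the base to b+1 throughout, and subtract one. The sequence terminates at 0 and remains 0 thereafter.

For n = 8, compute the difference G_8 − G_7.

19225159060

[0] 8 ≡ 2^(2 + 1) (base 2). Lift 3: 81. −1: 80.
[1] 80 ≡ 2·3^3 + 2·3^2 + 2·3 + 2 (base 3). Lift 4: 554. −1: 553.
[2] 553 ≡ 2·4^4 + 2·4^2 + 2·4 + 1 (base 4). Lift 5: 6311. −1: 6310.
[3] 6310 ≡ 2·5^5 + 2·5^2 + 2·5 (base 5). Lift 6: 93396. −1: 93395.
[4] 93395 ≡ 2·6^6 + 2·6^2 + 6 + 5 (base 6). Lift 7: 1647196. −1: 1647195.
[5] 1647195 ≡ 2·7^7 + 2·7^2 + 7 + 4 (base 7). Lift 8: 33554572. −1: 33554571.
[6] 33554571 ≡ 2·8^8 + 2·8^2 + 8 + 3 (base 8). Lift 9: 774841152. −1: 774841151.
[7] 774841151 ≡ 2·9^9 + 2·9^2 + 9 + 2 (base 9). Lift 10: 20000000212. −1: 20000000211.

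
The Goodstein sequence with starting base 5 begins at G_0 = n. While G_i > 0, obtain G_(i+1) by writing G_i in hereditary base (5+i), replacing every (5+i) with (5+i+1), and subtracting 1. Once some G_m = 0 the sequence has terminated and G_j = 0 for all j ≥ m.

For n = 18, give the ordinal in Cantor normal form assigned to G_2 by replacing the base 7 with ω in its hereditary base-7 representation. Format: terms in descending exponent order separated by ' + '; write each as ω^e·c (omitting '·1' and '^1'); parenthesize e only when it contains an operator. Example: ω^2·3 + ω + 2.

ω·3 + 1

G_0=18  [base 5] 3·5 + 3  →[5↦6]→  3·6 + 3 = 21  −1 ⇒ G_1=20
G_1=20  [base 6] 3·6 + 2  →[6↦7]→  3·7 + 2 = 23  −1 ⇒ G_2=22
G_2=22  [base 7] 3·7 + 1  →[7↦8]→  3·8 + 1 = 25  −1 ⇒ G_3=24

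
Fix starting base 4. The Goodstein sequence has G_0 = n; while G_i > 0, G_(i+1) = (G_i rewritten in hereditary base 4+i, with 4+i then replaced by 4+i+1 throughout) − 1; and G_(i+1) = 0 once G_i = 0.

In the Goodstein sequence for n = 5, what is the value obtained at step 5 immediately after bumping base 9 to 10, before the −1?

base 4: 5 = 4 + 1; at 5: 5 + 1 = 6; next = 5
base 5: 5 = 5; at 6: 6 = 6; next = 5
base 6: 5 = 5; at 7: 5 = 5; next = 4
base 7: 4 = 4; at 8: 4 = 4; next = 3
base 8: 3 = 3; at 9: 3 = 3; next = 2
base 9: 2 = 2; at 10: 2 = 2; next = 1

2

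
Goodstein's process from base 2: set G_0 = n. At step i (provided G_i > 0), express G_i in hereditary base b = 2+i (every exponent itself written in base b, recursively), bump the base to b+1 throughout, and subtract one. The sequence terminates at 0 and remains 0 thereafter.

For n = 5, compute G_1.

5 —HB2→ 2^2 + 1 —bump→ 3^3 + 1 = 28 —(−1)→ 27
27 —HB3→ 3^3 —bump→ 4^4 = 256 —(−1)→ 255

27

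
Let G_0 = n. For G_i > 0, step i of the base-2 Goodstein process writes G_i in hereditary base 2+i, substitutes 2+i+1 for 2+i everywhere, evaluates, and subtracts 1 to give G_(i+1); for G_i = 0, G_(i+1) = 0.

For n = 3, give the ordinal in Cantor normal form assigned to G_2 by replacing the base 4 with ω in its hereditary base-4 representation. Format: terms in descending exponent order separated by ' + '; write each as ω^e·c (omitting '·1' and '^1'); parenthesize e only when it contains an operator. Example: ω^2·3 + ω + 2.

step 0: 3 = 2 + 1; sub 3 for 2: 3 + 1; = 4; G_1 = 4−1 = 3
step 1: 3 = 3; sub 4 for 3: 4; = 4; G_2 = 4−1 = 3
step 2: 3 = 3; sub 5 for 4: 3; = 3; G_3 = 3−1 = 2

3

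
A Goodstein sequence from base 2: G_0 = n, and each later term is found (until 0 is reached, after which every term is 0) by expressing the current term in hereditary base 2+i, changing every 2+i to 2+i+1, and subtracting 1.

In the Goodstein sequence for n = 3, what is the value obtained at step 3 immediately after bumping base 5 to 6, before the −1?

2

G_0 = 3. HB_2(3) = 2 + 1. Bump = 4. G_1 = 3.
G_1 = 3. HB_3(3) = 3. Bump = 4. G_2 = 3.
G_2 = 3. HB_4(3) = 3. Bump = 3. G_3 = 2.
G_3 = 2. HB_5(2) = 2. Bump = 2. G_4 = 1.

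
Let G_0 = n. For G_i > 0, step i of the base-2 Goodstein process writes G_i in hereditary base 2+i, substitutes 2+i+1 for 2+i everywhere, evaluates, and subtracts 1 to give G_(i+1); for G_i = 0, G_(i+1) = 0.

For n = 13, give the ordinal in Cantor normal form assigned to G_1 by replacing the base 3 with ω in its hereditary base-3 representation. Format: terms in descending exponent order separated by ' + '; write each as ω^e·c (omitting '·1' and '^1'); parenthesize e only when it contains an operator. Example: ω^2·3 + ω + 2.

ω^(ω + 1) + ω^ω

[0] 13 ≡ 2^(2 + 1) + 2^2 + 1 (base 2). Lift 3: 109. −1: 108.
[1] 108 ≡ 3^(3 + 1) + 3^3 (base 3). Lift 4: 1280. −1: 1279.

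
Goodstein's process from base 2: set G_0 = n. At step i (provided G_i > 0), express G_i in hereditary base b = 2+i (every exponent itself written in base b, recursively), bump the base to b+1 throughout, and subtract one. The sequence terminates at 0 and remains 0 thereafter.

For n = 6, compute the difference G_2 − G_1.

228

step 0: 6 = 2^2 + 2; sub 3 for 2: 3^3 + 3; = 30; G_1 = 30−1 = 29
step 1: 29 = 3^3 + 2; sub 4 for 3: 4^4 + 2; = 258; G_2 = 258−1 = 257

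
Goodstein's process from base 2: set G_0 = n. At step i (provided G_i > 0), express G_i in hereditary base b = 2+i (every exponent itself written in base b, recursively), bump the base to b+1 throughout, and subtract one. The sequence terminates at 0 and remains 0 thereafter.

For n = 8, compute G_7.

base 2: 8 = 2^(2 + 1); at 3: 3^(3 + 1) = 81; next = 80
base 3: 80 = 2·3^3 + 2·3^2 + 2·3 + 2; at 4: 2·4^4 + 2·4^2 + 2·4 + 2 = 554; next = 553
base 4: 553 = 2·4^4 + 2·4^2 + 2·4 + 1; at 5: 2·5^5 + 2·5^2 + 2·5 + 1 = 6311; next = 6310
base 5: 6310 = 2·5^5 + 2·5^2 + 2·5; at 6: 2·6^6 + 2·6^2 + 2·6 = 93396; next = 93395
base 6: 93395 = 2·6^6 + 2·6^2 + 6 + 5; at 7: 2·7^7 + 2·7^2 + 7 + 5 = 1647196; next = 1647195
base 7: 1647195 = 2·7^7 + 2·7^2 + 7 + 4; at 8: 2·8^8 + 2·8^2 + 8 + 4 = 33554572; next = 33554571
base 8: 33554571 = 2·8^8 + 2·8^2 + 8 + 3; at 9: 2·9^9 + 2·9^2 + 9 + 3 = 774841152; next = 774841151
base 9: 774841151 = 2·9^9 + 2·9^2 + 9 + 2; at 10: 2·10^10 + 2·10^2 + 10 + 2 = 20000000212; next = 20000000211

774841151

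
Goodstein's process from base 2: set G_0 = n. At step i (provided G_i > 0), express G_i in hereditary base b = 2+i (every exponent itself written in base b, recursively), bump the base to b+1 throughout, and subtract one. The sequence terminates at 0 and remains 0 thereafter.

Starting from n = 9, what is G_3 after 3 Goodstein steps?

9842

base 2: 9 = 2^(2 + 1) + 1; at 3: 3^(3 + 1) + 1 = 82; next = 81
base 3: 81 = 3^(3 + 1); at 4: 4^(4 + 1) = 1024; next = 1023
base 4: 1023 = 3·4^4 + 3·4^3 + 3·4^2 + 3·4 + 3; at 5: 3·5^5 + 3·5^3 + 3·5^2 + 3·5 + 3 = 9843; next = 9842
base 5: 9842 = 3·5^5 + 3·5^3 + 3·5^2 + 3·5 + 2; at 6: 3·6^6 + 3·6^3 + 3·6^2 + 3·6 + 2 = 140744; next = 140743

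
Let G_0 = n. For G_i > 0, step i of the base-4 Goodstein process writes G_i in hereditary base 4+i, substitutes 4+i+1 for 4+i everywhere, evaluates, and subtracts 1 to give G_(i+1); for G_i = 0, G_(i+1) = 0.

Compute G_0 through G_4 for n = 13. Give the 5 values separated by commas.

(0) 13|_4 = 3·4 + 1 ↦ 3·5 + 1|_5 = 16 ⇒ 15
(1) 15|_5 = 3·5 ↦ 3·6|_6 = 18 ⇒ 17
(2) 17|_6 = 2·6 + 5 ↦ 2·7 + 5|_7 = 19 ⇒ 18
(3) 18|_7 = 2·7 + 4 ↦ 2·8 + 4|_8 = 20 ⇒ 19

13, 15, 17, 18, 19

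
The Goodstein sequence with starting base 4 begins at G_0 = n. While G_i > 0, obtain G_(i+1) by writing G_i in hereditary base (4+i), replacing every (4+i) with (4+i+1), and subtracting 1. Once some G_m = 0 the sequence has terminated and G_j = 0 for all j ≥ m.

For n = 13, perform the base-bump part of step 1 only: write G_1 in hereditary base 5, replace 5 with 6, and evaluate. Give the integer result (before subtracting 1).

18

i=0: 13 = 3·4 + 1 (b=4); 4→5: 3·5 + 1 = 16; 16−1 = 15
i=1: 15 = 3·5 (b=5); 5→6: 3·6 = 18; 18−1 = 17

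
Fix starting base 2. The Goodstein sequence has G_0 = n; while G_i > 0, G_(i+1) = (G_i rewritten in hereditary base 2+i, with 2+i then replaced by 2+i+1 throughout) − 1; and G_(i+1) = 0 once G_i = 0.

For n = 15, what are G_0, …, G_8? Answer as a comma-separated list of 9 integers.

G_0=15  [base 2] 2^(2 + 1) + 2^2 + 2 + 1  →[2↦3]→  3^(3 + 1) + 3^3 + 3 + 1 = 112  −1 ⇒ G_1=111
G_1=111  [base 3] 3^(3 + 1) + 3^3 + 3  →[3↦4]→  4^(4 + 1) + 4^4 + 4 = 1284  −1 ⇒ G_2=1283
G_2=1283  [base 4] 4^(4 + 1) + 4^4 + 3  →[4↦5]→  5^(5 + 1) + 5^5 + 3 = 18753  −1 ⇒ G_3=18752
G_3=18752  [base 5] 5^(5 + 1) + 5^5 + 2  →[5↦6]→  6^(6 + 1) + 6^6 + 2 = 326594  −1 ⇒ G_4=326593
G_4=326593  [base 6] 6^(6 + 1) + 6^6 + 1  →[6↦7]→  7^(7 + 1) + 7^7 + 1 = 6588345  −1 ⇒ G_5=6588344
G_5=6588344  [base 7] 7^(7 + 1) + 7^7  →[7↦8]→  8^(8 + 1) + 8^8 = 150994944  −1 ⇒ G_6=150994943
G_6=150994943  [base 8] 8^(8 + 1) + 7·8^7 + 7·8^6 + 7·8^5 + 7·8^4 + 7·8^3 + 7·8^2 + 7·8 + 7  →[8↦9]→  9^(9 + 1) + 7·9^7 + 7·9^6 + 7·9^5 + 7·9^4 + 7·9^3 + 7·9^2 + 7·9 + 7 = 3524450281  −1 ⇒ G_7=3524450280
G_7=3524450280  [base 9] 9^(9 + 1) + 7·9^7 + 7·9^6 + 7·9^5 + 7·9^4 + 7·9^3 + 7·9^2 + 7·9 + 6  →[9↦10]→  10^(10 + 1) + 7·10^7 + 7·10^6 + 7·10^5 + 7·10^4 + 7·10^3 + 7·10^2 + 7·10 + 6 = 100077777776  −1 ⇒ G_8=100077777775

15, 111, 1283, 18752, 326593, 6588344, 150994943, 3524450280, 100077777775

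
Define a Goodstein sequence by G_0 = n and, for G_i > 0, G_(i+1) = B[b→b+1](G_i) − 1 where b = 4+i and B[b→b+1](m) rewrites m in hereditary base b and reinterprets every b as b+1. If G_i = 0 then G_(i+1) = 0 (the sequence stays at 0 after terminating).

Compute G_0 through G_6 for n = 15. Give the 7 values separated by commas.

15, 17, 19, 21, 23, 24, 25

base 4: 15 = 3·4 + 3; at 5: 3·5 + 3 = 18; next = 17
base 5: 17 = 3·5 + 2; at 6: 3·6 + 2 = 20; next = 19
base 6: 19 = 3·6 + 1; at 7: 3·7 + 1 = 22; next = 21
base 7: 21 = 3·7; at 8: 3·8 = 24; next = 23
base 8: 23 = 2·8 + 7; at 9: 2·9 + 7 = 25; next = 24
base 9: 24 = 2·9 + 6; at 10: 2·10 + 6 = 26; next = 25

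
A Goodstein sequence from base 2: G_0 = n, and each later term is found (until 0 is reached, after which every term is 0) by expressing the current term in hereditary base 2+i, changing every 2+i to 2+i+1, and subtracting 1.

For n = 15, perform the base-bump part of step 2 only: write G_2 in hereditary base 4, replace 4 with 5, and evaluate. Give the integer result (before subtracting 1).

G_0 = 15. HB_2(15) = 2^(2 + 1) + 2^2 + 2 + 1. Bump = 112. G_1 = 111.
G_1 = 111. HB_3(111) = 3^(3 + 1) + 3^3 + 3. Bump = 1284. G_2 = 1283.
G_2 = 1283. HB_4(1283) = 4^(4 + 1) + 4^4 + 3. Bump = 18753. G_3 = 18752.

18753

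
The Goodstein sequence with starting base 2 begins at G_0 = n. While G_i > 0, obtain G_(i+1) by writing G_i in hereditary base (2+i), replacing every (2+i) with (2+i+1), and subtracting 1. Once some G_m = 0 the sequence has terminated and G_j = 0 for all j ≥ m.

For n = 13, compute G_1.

i=0: 13 = 2^(2 + 1) + 2^2 + 1 (b=2); 2→3: 3^(3 + 1) + 3^3 + 1 = 109; 109−1 = 108
i=1: 108 = 3^(3 + 1) + 3^3 (b=3); 3→4: 4^(4 + 1) + 4^4 = 1280; 1280−1 = 1279

108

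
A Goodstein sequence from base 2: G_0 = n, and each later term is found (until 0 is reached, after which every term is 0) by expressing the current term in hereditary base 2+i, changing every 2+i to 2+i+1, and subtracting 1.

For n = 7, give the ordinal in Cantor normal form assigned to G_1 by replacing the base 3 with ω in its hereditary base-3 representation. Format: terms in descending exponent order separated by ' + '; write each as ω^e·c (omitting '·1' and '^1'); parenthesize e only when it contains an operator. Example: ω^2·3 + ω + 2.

7 —HB2→ 2^2 + 2 + 1 —bump→ 3^3 + 3 + 1 = 31 —(−1)→ 30
30 —HB3→ 3^3 + 3 —bump→ 4^4 + 4 = 260 —(−1)→ 259

ω^ω + ω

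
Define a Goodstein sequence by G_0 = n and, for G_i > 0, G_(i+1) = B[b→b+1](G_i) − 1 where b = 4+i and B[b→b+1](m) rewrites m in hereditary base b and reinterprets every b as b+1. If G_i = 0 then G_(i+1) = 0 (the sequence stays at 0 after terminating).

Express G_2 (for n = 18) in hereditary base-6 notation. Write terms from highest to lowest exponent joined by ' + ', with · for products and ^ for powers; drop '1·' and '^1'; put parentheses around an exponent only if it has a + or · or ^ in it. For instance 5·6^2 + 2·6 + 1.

base 4: 18 = 4^2 + 2; at 5: 5^2 + 2 = 27; next = 26
base 5: 26 = 5^2 + 1; at 6: 6^2 + 1 = 37; next = 36
base 6: 36 = 6^2; at 7: 7^2 = 49; next = 48

6^2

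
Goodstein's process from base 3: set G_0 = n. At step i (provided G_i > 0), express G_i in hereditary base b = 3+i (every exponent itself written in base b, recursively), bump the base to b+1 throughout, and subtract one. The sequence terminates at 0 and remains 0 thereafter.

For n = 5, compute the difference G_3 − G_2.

0

G_0 = 5. HB_3(5) = 3 + 2. Bump = 6. G_1 = 5.
G_1 = 5. HB_4(5) = 4 + 1. Bump = 6. G_2 = 5.
G_2 = 5. HB_5(5) = 5. Bump = 6. G_3 = 5.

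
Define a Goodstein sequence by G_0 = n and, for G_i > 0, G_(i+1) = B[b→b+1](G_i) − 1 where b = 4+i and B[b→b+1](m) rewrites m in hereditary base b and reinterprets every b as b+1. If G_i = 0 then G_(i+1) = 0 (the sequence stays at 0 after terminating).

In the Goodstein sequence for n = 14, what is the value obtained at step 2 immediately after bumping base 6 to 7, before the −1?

21

(0) 14|_4 = 3·4 + 2 ↦ 3·5 + 2|_5 = 17 ⇒ 16
(1) 16|_5 = 3·5 + 1 ↦ 3·6 + 1|_6 = 19 ⇒ 18
(2) 18|_6 = 3·6 ↦ 3·7|_7 = 21 ⇒ 20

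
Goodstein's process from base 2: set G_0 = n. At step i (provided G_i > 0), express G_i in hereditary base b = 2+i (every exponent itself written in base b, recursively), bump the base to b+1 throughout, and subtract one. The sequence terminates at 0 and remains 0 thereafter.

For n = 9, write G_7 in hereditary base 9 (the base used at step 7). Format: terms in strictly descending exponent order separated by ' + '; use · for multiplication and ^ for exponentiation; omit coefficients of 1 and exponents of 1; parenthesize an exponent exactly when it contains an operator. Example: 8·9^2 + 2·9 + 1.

3·9^9 + 3·9^3 + 3·9^2 + 2·9 + 6

i=0: 9 = 2^(2 + 1) + 1 (b=2); 2→3: 3^(3 + 1) + 1 = 82; 82−1 = 81
i=1: 81 = 3^(3 + 1) (b=3); 3→4: 4^(4 + 1) = 1024; 1024−1 = 1023
i=2: 1023 = 3·4^4 + 3·4^3 + 3·4^2 + 3·4 + 3 (b=4); 4→5: 3·5^5 + 3·5^3 + 3·5^2 + 3·5 + 3 = 9843; 9843−1 = 9842
i=3: 9842 = 3·5^5 + 3·5^3 + 3·5^2 + 3·5 + 2 (b=5); 5→6: 3·6^6 + 3·6^3 + 3·6^2 + 3·6 + 2 = 140744; 140744−1 = 140743
i=4: 140743 = 3·6^6 + 3·6^3 + 3·6^2 + 3·6 + 1 (b=6); 6→7: 3·7^7 + 3·7^3 + 3·7^2 + 3·7 + 1 = 2471827; 2471827−1 = 2471826
i=5: 2471826 = 3·7^7 + 3·7^3 + 3·7^2 + 3·7 (b=7); 7→8: 3·8^8 + 3·8^3 + 3·8^2 + 3·8 = 50333400; 50333400−1 = 50333399
i=6: 50333399 = 3·8^8 + 3·8^3 + 3·8^2 + 2·8 + 7 (b=8); 8→9: 3·9^9 + 3·9^3 + 3·9^2 + 2·9 + 7 = 1162263922; 1162263922−1 = 1162263921
i=7: 1162263921 = 3·9^9 + 3·9^3 + 3·9^2 + 2·9 + 6 (b=9); 9→10: 3·10^10 + 3·10^3 + 3·10^2 + 2·10 + 6 = 30000003326; 30000003326−1 = 30000003325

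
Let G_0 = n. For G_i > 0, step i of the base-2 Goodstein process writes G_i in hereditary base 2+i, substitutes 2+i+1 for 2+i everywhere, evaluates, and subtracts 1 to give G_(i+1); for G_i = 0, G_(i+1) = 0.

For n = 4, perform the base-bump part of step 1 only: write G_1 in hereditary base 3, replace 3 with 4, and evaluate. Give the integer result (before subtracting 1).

42

[0] 4 ≡ 2^2 (base 2). Lift 3: 27. −1: 26.
[1] 26 ≡ 2·3^2 + 2·3 + 2 (base 3). Lift 4: 42. −1: 41.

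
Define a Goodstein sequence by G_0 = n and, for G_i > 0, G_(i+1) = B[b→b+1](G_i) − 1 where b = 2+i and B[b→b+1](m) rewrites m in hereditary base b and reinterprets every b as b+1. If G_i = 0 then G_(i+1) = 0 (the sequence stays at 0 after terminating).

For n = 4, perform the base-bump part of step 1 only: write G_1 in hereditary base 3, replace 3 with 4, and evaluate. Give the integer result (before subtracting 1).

4 —HB2→ 2^2 —bump→ 3^3 = 27 —(−1)→ 26
26 —HB3→ 2·3^2 + 2·3 + 2 —bump→ 2·4^2 + 2·4 + 2 = 42 —(−1)→ 41

42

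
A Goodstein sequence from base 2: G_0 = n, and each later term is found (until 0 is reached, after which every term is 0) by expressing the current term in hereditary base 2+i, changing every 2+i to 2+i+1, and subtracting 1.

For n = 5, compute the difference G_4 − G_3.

308

i=0: 5 = 2^2 + 1 (b=2); 2→3: 3^3 + 1 = 28; 28−1 = 27
i=1: 27 = 3^3 (b=3); 3→4: 4^4 = 256; 256−1 = 255
i=2: 255 = 3·4^3 + 3·4^2 + 3·4 + 3 (b=4); 4→5: 3·5^3 + 3·5^2 + 3·5 + 3 = 468; 468−1 = 467
i=3: 467 = 3·5^3 + 3·5^2 + 3·5 + 2 (b=5); 5→6: 3·6^3 + 3·6^2 + 3·6 + 2 = 776; 776−1 = 775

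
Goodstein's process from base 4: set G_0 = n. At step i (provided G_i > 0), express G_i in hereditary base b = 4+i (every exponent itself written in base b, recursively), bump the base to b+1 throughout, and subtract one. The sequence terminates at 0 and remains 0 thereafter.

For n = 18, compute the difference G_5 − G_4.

5

G_0 = 18. HB_4(18) = 4^2 + 2. Bump = 27. G_1 = 26.
G_1 = 26. HB_5(26) = 5^2 + 1. Bump = 37. G_2 = 36.
G_2 = 36. HB_6(36) = 6^2. Bump = 49. G_3 = 48.
G_3 = 48. HB_7(48) = 6·7 + 6. Bump = 54. G_4 = 53.
G_4 = 53. HB_8(53) = 6·8 + 5. Bump = 59. G_5 = 58.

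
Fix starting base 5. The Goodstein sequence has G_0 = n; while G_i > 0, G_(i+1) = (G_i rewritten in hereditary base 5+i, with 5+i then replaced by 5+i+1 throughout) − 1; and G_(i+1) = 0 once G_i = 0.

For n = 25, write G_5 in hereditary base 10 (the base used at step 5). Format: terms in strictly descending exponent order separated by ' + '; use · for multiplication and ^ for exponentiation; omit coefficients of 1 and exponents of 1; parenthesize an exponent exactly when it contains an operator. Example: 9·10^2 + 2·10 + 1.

5·10 + 1

i=0: 25 = 5^2 (b=5); 5→6: 6^2 = 36; 36−1 = 35
i=1: 35 = 5·6 + 5 (b=6); 6→7: 5·7 + 5 = 40; 40−1 = 39
i=2: 39 = 5·7 + 4 (b=7); 7→8: 5·8 + 4 = 44; 44−1 = 43
i=3: 43 = 5·8 + 3 (b=8); 8→9: 5·9 + 3 = 48; 48−1 = 47
i=4: 47 = 5·9 + 2 (b=9); 9→10: 5·10 + 2 = 52; 52−1 = 51
i=5: 51 = 5·10 + 1 (b=10); 10→11: 5·11 + 1 = 56; 56−1 = 55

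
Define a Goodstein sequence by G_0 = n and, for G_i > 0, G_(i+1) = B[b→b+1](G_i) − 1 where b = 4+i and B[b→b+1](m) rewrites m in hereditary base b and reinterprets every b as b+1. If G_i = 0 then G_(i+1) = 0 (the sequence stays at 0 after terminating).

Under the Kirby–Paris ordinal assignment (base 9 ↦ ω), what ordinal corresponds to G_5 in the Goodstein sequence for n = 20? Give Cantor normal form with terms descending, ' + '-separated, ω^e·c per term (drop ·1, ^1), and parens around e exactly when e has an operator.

ω^2

(0) 20|_4 = 4^2 + 4 ↦ 5^2 + 5|_5 = 30 ⇒ 29
(1) 29|_5 = 5^2 + 4 ↦ 6^2 + 4|_6 = 40 ⇒ 39
(2) 39|_6 = 6^2 + 3 ↦ 7^2 + 3|_7 = 52 ⇒ 51
(3) 51|_7 = 7^2 + 2 ↦ 8^2 + 2|_8 = 66 ⇒ 65
(4) 65|_8 = 8^2 + 1 ↦ 9^2 + 1|_9 = 82 ⇒ 81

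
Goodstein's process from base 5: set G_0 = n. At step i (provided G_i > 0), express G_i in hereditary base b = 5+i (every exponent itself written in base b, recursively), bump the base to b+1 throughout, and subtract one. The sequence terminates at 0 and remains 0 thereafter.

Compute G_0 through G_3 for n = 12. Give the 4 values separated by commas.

12, 13, 14, 15

[0] 12 ≡ 2·5 + 2 (base 5). Lift 6: 14. −1: 13.
[1] 13 ≡ 2·6 + 1 (base 6). Lift 7: 15. −1: 14.
[2] 14 ≡ 2·7 (base 7). Lift 8: 16. −1: 15.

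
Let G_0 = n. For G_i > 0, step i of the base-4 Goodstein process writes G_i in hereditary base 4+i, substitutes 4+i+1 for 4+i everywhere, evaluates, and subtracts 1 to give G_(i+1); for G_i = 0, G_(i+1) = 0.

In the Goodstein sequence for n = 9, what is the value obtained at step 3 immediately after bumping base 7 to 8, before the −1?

12

base 4: 9 = 2·4 + 1; at 5: 2·5 + 1 = 11; next = 10
base 5: 10 = 2·5; at 6: 2·6 = 12; next = 11
base 6: 11 = 6 + 5; at 7: 7 + 5 = 12; next = 11
base 7: 11 = 7 + 4; at 8: 8 + 4 = 12; next = 11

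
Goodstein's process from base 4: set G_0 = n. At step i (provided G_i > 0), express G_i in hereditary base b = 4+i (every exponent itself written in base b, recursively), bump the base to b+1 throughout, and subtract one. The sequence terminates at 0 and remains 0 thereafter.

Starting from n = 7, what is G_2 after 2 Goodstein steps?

base 4: 7 = 4 + 3; at 5: 5 + 3 = 8; next = 7
base 5: 7 = 5 + 2; at 6: 6 + 2 = 8; next = 7
base 6: 7 = 6 + 1; at 7: 7 + 1 = 8; next = 7

7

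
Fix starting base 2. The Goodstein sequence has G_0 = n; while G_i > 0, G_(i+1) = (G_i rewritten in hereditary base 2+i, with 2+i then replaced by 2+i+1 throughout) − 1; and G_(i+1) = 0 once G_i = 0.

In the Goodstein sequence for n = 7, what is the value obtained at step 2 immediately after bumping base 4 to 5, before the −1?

3128

G_0=7  [base 2] 2^2 + 2 + 1  →[2↦3]→  3^3 + 3 + 1 = 31  −1 ⇒ G_1=30
G_1=30  [base 3] 3^3 + 3  →[3↦4]→  4^4 + 4 = 260  −1 ⇒ G_2=259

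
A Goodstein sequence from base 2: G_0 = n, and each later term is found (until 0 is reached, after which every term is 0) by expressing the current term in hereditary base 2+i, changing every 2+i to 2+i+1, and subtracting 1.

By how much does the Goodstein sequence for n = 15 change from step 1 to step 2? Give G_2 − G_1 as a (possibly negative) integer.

1172

G_0=15  [base 2] 2^(2 + 1) + 2^2 + 2 + 1  →[2↦3]→  3^(3 + 1) + 3^3 + 3 + 1 = 112  −1 ⇒ G_1=111
G_1=111  [base 3] 3^(3 + 1) + 3^3 + 3  →[3↦4]→  4^(4 + 1) + 4^4 + 4 = 1284  −1 ⇒ G_2=1283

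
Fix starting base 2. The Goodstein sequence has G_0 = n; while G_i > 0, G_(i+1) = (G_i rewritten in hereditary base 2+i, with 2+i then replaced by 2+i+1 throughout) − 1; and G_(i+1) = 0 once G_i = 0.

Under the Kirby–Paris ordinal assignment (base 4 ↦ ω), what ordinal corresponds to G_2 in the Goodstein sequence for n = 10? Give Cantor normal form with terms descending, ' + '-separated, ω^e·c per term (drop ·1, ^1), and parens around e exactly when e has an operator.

ω^(ω + 1) + 1

G_0 = 10. HB_2(10) = 2^(2 + 1) + 2. Bump = 84. G_1 = 83.
G_1 = 83. HB_3(83) = 3^(3 + 1) + 2. Bump = 1026. G_2 = 1025.
G_2 = 1025. HB_4(1025) = 4^(4 + 1) + 1. Bump = 15626. G_3 = 15625.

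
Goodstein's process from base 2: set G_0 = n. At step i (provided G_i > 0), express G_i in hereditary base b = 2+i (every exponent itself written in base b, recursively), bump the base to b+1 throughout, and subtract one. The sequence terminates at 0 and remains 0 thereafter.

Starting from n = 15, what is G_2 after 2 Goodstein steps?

1283

15 —HB2→ 2^(2 + 1) + 2^2 + 2 + 1 —bump→ 3^(3 + 1) + 3^3 + 3 + 1 = 112 —(−1)→ 111
111 —HB3→ 3^(3 + 1) + 3^3 + 3 —bump→ 4^(4 + 1) + 4^4 + 4 = 1284 —(−1)→ 1283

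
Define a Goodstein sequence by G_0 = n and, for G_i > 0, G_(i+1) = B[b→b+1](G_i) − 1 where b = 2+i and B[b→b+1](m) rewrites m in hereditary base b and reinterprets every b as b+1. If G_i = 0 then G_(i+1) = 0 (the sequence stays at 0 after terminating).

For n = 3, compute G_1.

3

base 2: 3 = 2 + 1; at 3: 3 + 1 = 4; next = 3
base 3: 3 = 3; at 4: 4 = 4; next = 3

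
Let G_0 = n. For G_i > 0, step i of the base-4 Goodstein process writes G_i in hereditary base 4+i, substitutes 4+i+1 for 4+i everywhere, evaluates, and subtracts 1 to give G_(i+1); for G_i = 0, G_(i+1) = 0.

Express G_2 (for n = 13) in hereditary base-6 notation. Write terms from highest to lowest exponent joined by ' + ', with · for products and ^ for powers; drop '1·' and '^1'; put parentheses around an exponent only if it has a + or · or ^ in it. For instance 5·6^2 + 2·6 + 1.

2·6 + 5

(0) 13|_4 = 3·4 + 1 ↦ 3·5 + 1|_5 = 16 ⇒ 15
(1) 15|_5 = 3·5 ↦ 3·6|_6 = 18 ⇒ 17
(2) 17|_6 = 2·6 + 5 ↦ 2·7 + 5|_7 = 19 ⇒ 18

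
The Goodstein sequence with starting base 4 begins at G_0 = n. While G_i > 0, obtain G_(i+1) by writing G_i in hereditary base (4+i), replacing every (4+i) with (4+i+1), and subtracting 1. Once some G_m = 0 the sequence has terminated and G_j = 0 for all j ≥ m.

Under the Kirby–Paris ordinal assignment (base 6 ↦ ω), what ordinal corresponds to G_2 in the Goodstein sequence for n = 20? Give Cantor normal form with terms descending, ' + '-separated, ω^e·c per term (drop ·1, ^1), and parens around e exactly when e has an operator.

ω^2 + 3

i=0: 20 = 4^2 + 4 (b=4); 4→5: 5^2 + 5 = 30; 30−1 = 29
i=1: 29 = 5^2 + 4 (b=5); 5→6: 6^2 + 4 = 40; 40−1 = 39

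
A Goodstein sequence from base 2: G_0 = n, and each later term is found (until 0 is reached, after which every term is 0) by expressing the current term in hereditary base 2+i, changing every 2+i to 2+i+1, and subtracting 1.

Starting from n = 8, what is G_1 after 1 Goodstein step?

80

i=0: 8 = 2^(2 + 1) (b=2); 2→3: 3^(3 + 1) = 81; 81−1 = 80
i=1: 80 = 2·3^3 + 2·3^2 + 2·3 + 2 (b=3); 3→4: 2·4^4 + 2·4^2 + 2·4 + 2 = 554; 554−1 = 553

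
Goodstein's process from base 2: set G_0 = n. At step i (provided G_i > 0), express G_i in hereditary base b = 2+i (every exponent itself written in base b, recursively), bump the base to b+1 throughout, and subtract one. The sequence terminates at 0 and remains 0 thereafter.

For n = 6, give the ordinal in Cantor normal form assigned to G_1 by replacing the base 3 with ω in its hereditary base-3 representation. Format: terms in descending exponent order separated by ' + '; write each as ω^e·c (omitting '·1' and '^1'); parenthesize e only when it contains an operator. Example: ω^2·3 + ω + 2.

ω^ω + 2

[0] 6 ≡ 2^2 + 2 (base 2). Lift 3: 30. −1: 29.
[1] 29 ≡ 3^3 + 2 (base 3). Lift 4: 258. −1: 257.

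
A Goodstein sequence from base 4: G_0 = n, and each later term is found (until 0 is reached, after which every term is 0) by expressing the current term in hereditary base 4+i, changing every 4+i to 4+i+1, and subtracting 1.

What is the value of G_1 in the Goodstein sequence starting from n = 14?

[0] 14 ≡ 3·4 + 2 (base 4). Lift 5: 17. −1: 16.
[1] 16 ≡ 3·5 + 1 (base 5). Lift 6: 19. −1: 18.

16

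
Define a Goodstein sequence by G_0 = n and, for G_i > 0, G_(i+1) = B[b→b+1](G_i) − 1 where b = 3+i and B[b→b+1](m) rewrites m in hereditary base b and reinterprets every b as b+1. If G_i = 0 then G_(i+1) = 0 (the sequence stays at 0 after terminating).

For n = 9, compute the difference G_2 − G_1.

G_0 = 9. HB_3(9) = 3^2. Bump = 16. G_1 = 15.
G_1 = 15. HB_4(15) = 3·4 + 3. Bump = 18. G_2 = 17.

2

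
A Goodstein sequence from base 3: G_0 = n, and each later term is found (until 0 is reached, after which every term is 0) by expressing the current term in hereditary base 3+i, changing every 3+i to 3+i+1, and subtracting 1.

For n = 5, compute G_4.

[0] 5 ≡ 3 + 2 (base 3). Lift 4: 6. −1: 5.
[1] 5 ≡ 4 + 1 (base 4). Lift 5: 6. −1: 5.
[2] 5 ≡ 5 (base 5). Lift 6: 6. −1: 5.
[3] 5 ≡ 5 (base 6). Lift 7: 5. −1: 4.
[4] 4 ≡ 4 (base 7). Lift 8: 4. −1: 3.

4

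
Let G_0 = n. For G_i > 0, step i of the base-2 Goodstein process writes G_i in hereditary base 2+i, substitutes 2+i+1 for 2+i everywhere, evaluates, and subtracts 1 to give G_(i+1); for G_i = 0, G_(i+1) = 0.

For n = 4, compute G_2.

i=0: 4 = 2^2 (b=2); 2→3: 3^3 = 27; 27−1 = 26
i=1: 26 = 2·3^2 + 2·3 + 2 (b=3); 3→4: 2·4^2 + 2·4 + 2 = 42; 42−1 = 41
i=2: 41 = 2·4^2 + 2·4 + 1 (b=4); 4→5: 2·5^2 + 2·5 + 1 = 61; 61−1 = 60

41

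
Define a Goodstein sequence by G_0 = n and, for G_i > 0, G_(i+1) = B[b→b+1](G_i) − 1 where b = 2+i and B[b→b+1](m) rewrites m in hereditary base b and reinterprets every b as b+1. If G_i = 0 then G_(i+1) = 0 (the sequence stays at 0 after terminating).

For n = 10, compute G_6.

84073323

G_0=10  [base 2] 2^(2 + 1) + 2  →[2↦3]→  3^(3 + 1) + 3 = 84  −1 ⇒ G_1=83
G_1=83  [base 3] 3^(3 + 1) + 2  →[3↦4]→  4^(4 + 1) + 2 = 1026  −1 ⇒ G_2=1025
G_2=1025  [base 4] 4^(4 + 1) + 1  →[4↦5]→  5^(5 + 1) + 1 = 15626  −1 ⇒ G_3=15625
G_3=15625  [base 5] 5^(5 + 1)  →[5↦6]→  6^(6 + 1) = 279936  −1 ⇒ G_4=279935
G_4=279935  [base 6] 5·6^6 + 5·6^5 + 5·6^4 + 5·6^3 + 5·6^2 + 5·6 + 5  →[6↦7]→  5·7^7 + 5·7^5 + 5·7^4 + 5·7^3 + 5·7^2 + 5·7 + 5 = 4215755  −1 ⇒ G_5=4215754
G_5=4215754  [base 7] 5·7^7 + 5·7^5 + 5·7^4 + 5·7^3 + 5·7^2 + 5·7 + 4  →[7↦8]→  5·8^8 + 5·8^5 + 5·8^4 + 5·8^3 + 5·8^2 + 5·8 + 4 = 84073324  −1 ⇒ G_6=84073323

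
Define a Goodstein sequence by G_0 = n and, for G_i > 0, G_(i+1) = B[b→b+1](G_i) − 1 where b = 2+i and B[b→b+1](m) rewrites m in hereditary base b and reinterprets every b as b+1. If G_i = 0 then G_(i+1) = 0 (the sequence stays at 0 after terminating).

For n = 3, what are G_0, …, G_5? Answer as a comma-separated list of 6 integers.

3, 3, 3, 2, 1, 0

(0) 3|_2 = 2 + 1 ↦ 3 + 1|_3 = 4 ⇒ 3
(1) 3|_3 = 3 ↦ 4|_4 = 4 ⇒ 3
(2) 3|_4 = 3 ↦ 3|_5 = 3 ⇒ 2
(3) 2|_5 = 2 ↦ 2|_6 = 2 ⇒ 1
(4) 1|_6 = 1 ↦ 1|_7 = 1 ⇒ 0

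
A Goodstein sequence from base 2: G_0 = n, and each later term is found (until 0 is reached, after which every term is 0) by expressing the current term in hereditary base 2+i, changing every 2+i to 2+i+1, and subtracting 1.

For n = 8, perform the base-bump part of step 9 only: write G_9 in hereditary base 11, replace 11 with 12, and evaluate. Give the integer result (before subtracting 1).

17832200896812

step 0: 8 = 2^(2 + 1); sub 3 for 2: 3^(3 + 1); = 81; G_1 = 81−1 = 80
step 1: 80 = 2·3^3 + 2·3^2 + 2·3 + 2; sub 4 for 3: 2·4^4 + 2·4^2 + 2·4 + 2; = 554; G_2 = 554−1 = 553
step 2: 553 = 2·4^4 + 2·4^2 + 2·4 + 1; sub 5 for 4: 2·5^5 + 2·5^2 + 2·5 + 1; = 6311; G_3 = 6311−1 = 6310
step 3: 6310 = 2·5^5 + 2·5^2 + 2·5; sub 6 for 5: 2·6^6 + 2·6^2 + 2·6; = 93396; G_4 = 93396−1 = 93395
step 4: 93395 = 2·6^6 + 2·6^2 + 6 + 5; sub 7 for 6: 2·7^7 + 2·7^2 + 7 + 5; = 1647196; G_5 = 1647196−1 = 1647195
step 5: 1647195 = 2·7^7 + 2·7^2 + 7 + 4; sub 8 for 7: 2·8^8 + 2·8^2 + 8 + 4; = 33554572; G_6 = 33554572−1 = 33554571
step 6: 33554571 = 2·8^8 + 2·8^2 + 8 + 3; sub 9 for 8: 2·9^9 + 2·9^2 + 9 + 3; = 774841152; G_7 = 774841152−1 = 774841151
step 7: 774841151 = 2·9^9 + 2·9^2 + 9 + 2; sub 10 for 9: 2·10^10 + 2·10^2 + 10 + 2; = 20000000212; G_8 = 20000000212−1 = 20000000211
step 8: 20000000211 = 2·10^10 + 2·10^2 + 10 + 1; sub 11 for 10: 2·11^11 + 2·11^2 + 11 + 1; = 570623341476; G_9 = 570623341476−1 = 570623341475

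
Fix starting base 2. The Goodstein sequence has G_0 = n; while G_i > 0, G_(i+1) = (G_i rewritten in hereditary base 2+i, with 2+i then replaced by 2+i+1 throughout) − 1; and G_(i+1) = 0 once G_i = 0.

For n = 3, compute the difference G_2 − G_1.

G_0=3  [base 2] 2 + 1  →[2↦3]→  3 + 1 = 4  −1 ⇒ G_1=3
G_1=3  [base 3] 3  →[3↦4]→  4 = 4  −1 ⇒ G_2=3

0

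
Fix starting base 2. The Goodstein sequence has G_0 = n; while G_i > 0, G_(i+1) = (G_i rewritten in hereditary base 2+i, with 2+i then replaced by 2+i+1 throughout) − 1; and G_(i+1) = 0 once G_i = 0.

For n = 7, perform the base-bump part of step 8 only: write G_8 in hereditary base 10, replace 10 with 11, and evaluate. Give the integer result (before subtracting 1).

150051214

step 0: 7 = 2^2 + 2 + 1; sub 3 for 2: 3^3 + 3 + 1; = 31; G_1 = 31−1 = 30
step 1: 30 = 3^3 + 3; sub 4 for 3: 4^4 + 4; = 260; G_2 = 260−1 = 259
step 2: 259 = 4^4 + 3; sub 5 for 4: 5^5 + 3; = 3128; G_3 = 3128−1 = 3127
step 3: 3127 = 5^5 + 2; sub 6 for 5: 6^6 + 2; = 46658; G_4 = 46658−1 = 46657
step 4: 46657 = 6^6 + 1; sub 7 for 6: 7^7 + 1; = 823544; G_5 = 823544−1 = 823543
step 5: 823543 = 7^7; sub 8 for 7: 8^8; = 16777216; G_6 = 16777216−1 = 16777215
step 6: 16777215 = 7·8^7 + 7·8^6 + 7·8^5 + 7·8^4 + 7·8^3 + 7·8^2 + 7·8 + 7; sub 9 for 8: 7·9^7 + 7·9^6 + 7·9^5 + 7·9^4 + 7·9^3 + 7·9^2 + 7·9 + 7; = 37665880; G_7 = 37665880−1 = 37665879
step 7: 37665879 = 7·9^7 + 7·9^6 + 7·9^5 + 7·9^4 + 7·9^3 + 7·9^2 + 7·9 + 6; sub 10 for 9: 7·10^7 + 7·10^6 + 7·10^5 + 7·10^4 + 7·10^3 + 7·10^2 + 7·10 + 6; = 77777776; G_8 = 77777776−1 = 77777775
step 8: 77777775 = 7·10^7 + 7·10^6 + 7·10^5 + 7·10^4 + 7·10^3 + 7·10^2 + 7·10 + 5; sub 11 for 10: 7·11^7 + 7·11^6 + 7·11^5 + 7·11^4 + 7·11^3 + 7·11^2 + 7·11 + 5; = 150051214; G_9 = 150051214−1 = 150051213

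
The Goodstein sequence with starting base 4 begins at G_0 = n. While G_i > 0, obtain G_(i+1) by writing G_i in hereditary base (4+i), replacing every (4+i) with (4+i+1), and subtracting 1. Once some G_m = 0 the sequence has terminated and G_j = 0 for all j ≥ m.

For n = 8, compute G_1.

9

i=0: 8 = 2·4 (b=4); 4→5: 2·5 = 10; 10−1 = 9
i=1: 9 = 5 + 4 (b=5); 5→6: 6 + 4 = 10; 10−1 = 9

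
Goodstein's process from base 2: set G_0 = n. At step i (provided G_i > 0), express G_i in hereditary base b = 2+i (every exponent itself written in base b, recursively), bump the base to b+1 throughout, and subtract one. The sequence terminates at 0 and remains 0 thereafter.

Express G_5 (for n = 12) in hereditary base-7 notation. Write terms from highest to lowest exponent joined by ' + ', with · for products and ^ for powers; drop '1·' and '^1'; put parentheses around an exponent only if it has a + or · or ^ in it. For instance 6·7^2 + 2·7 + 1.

G_0=12  [base 2] 2^(2 + 1) + 2^2  →[2↦3]→  3^(3 + 1) + 3^3 = 108  −1 ⇒ G_1=107
G_1=107  [base 3] 3^(3 + 1) + 2·3^2 + 2·3 + 2  →[3↦4]→  4^(4 + 1) + 2·4^2 + 2·4 + 2 = 1066  −1 ⇒ G_2=1065
G_2=1065  [base 4] 4^(4 + 1) + 2·4^2 + 2·4 + 1  →[4↦5]→  5^(5 + 1) + 2·5^2 + 2·5 + 1 = 15686  −1 ⇒ G_3=15685
G_3=15685  [base 5] 5^(5 + 1) + 2·5^2 + 2·5  →[5↦6]→  6^(6 + 1) + 2·6^2 + 2·6 = 280020  −1 ⇒ G_4=280019
G_4=280019  [base 6] 6^(6 + 1) + 2·6^2 + 6 + 5  →[6↦7]→  7^(7 + 1) + 2·7^2 + 7 + 5 = 5764911  −1 ⇒ G_5=5764910
G_5=5764910  [base 7] 7^(7 + 1) + 2·7^2 + 7 + 4  →[7↦8]→  8^(8 + 1) + 2·8^2 + 8 + 4 = 134217868  −1 ⇒ G_6=134217867

7^(7 + 1) + 2·7^2 + 7 + 4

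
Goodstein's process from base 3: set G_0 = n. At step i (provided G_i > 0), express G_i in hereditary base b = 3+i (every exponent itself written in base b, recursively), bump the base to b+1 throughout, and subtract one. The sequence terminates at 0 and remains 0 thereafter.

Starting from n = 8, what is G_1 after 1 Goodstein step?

8 —HB3→ 2·3 + 2 —bump→ 2·4 + 2 = 10 —(−1)→ 9
9 —HB4→ 2·4 + 1 —bump→ 2·5 + 1 = 11 —(−1)→ 10

9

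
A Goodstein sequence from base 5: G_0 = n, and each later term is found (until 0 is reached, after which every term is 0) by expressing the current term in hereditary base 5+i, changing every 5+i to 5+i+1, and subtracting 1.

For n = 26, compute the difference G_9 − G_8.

5

(0) 26|_5 = 5^2 + 1 ↦ 6^2 + 1|_6 = 37 ⇒ 36
(1) 36|_6 = 6^2 ↦ 7^2|_7 = 49 ⇒ 48
(2) 48|_7 = 6·7 + 6 ↦ 6·8 + 6|_8 = 54 ⇒ 53
(3) 53|_8 = 6·8 + 5 ↦ 6·9 + 5|_9 = 59 ⇒ 58
(4) 58|_9 = 6·9 + 4 ↦ 6·10 + 4|_10 = 64 ⇒ 63
(5) 63|_10 = 6·10 + 3 ↦ 6·11 + 3|_11 = 69 ⇒ 68
(6) 68|_11 = 6·11 + 2 ↦ 6·12 + 2|_12 = 74 ⇒ 73
(7) 73|_12 = 6·12 + 1 ↦ 6·13 + 1|_13 = 79 ⇒ 78
(8) 78|_13 = 6·13 ↦ 6·14|_14 = 84 ⇒ 83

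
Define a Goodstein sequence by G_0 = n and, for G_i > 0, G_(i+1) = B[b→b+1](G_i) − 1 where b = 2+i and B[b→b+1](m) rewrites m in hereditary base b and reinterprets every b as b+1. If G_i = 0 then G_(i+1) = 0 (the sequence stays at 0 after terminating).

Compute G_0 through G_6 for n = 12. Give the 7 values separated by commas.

12, 107, 1065, 15685, 280019, 5764910, 134217867

step 0: 12 = 2^(2 + 1) + 2^2; sub 3 for 2: 3^(3 + 1) + 3^3; = 108; G_1 = 108−1 = 107
step 1: 107 = 3^(3 + 1) + 2·3^2 + 2·3 + 2; sub 4 for 3: 4^(4 + 1) + 2·4^2 + 2·4 + 2; = 1066; G_2 = 1066−1 = 1065
step 2: 1065 = 4^(4 + 1) + 2·4^2 + 2·4 + 1; sub 5 for 4: 5^(5 + 1) + 2·5^2 + 2·5 + 1; = 15686; G_3 = 15686−1 = 15685
step 3: 15685 = 5^(5 + 1) + 2·5^2 + 2·5; sub 6 for 5: 6^(6 + 1) + 2·6^2 + 2·6; = 280020; G_4 = 280020−1 = 280019
step 4: 280019 = 6^(6 + 1) + 2·6^2 + 6 + 5; sub 7 for 6: 7^(7 + 1) + 2·7^2 + 7 + 5; = 5764911; G_5 = 5764911−1 = 5764910
step 5: 5764910 = 7^(7 + 1) + 2·7^2 + 7 + 4; sub 8 for 7: 8^(8 + 1) + 2·8^2 + 8 + 4; = 134217868; G_6 = 134217868−1 = 134217867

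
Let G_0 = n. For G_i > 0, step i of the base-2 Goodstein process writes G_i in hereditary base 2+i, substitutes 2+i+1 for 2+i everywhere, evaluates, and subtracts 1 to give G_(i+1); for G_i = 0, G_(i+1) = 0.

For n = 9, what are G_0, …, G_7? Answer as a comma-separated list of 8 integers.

9, 81, 1023, 9842, 140743, 2471826, 50333399, 1162263921

i=0: 9 = 2^(2 + 1) + 1 (b=2); 2→3: 3^(3 + 1) + 1 = 82; 82−1 = 81
i=1: 81 = 3^(3 + 1) (b=3); 3→4: 4^(4 + 1) = 1024; 1024−1 = 1023
i=2: 1023 = 3·4^4 + 3·4^3 + 3·4^2 + 3·4 + 3 (b=4); 4→5: 3·5^5 + 3·5^3 + 3·5^2 + 3·5 + 3 = 9843; 9843−1 = 9842
i=3: 9842 = 3·5^5 + 3·5^3 + 3·5^2 + 3·5 + 2 (b=5); 5→6: 3·6^6 + 3·6^3 + 3·6^2 + 3·6 + 2 = 140744; 140744−1 = 140743
i=4: 140743 = 3·6^6 + 3·6^3 + 3·6^2 + 3·6 + 1 (b=6); 6→7: 3·7^7 + 3·7^3 + 3·7^2 + 3·7 + 1 = 2471827; 2471827−1 = 2471826
i=5: 2471826 = 3·7^7 + 3·7^3 + 3·7^2 + 3·7 (b=7); 7→8: 3·8^8 + 3·8^3 + 3·8^2 + 3·8 = 50333400; 50333400−1 = 50333399
i=6: 50333399 = 3·8^8 + 3·8^3 + 3·8^2 + 2·8 + 7 (b=8); 8→9: 3·9^9 + 3·9^3 + 3·9^2 + 2·9 + 7 = 1162263922; 1162263922−1 = 1162263921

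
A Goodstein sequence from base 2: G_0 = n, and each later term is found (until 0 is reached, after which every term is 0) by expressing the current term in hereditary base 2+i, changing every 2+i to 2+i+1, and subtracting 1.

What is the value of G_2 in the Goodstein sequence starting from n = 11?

1027

[0] 11 ≡ 2^(2 + 1) + 2 + 1 (base 2). Lift 3: 85. −1: 84.
[1] 84 ≡ 3^(3 + 1) + 3 (base 3). Lift 4: 1028. −1: 1027.
[2] 1027 ≡ 4^(4 + 1) + 3 (base 4). Lift 5: 15628. −1: 15627.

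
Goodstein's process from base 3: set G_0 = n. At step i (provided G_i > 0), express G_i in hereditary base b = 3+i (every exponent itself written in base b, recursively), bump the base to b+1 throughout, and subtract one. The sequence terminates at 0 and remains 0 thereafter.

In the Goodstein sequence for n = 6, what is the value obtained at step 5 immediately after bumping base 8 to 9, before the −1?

step 0: 6 = 2·3; sub 4 for 3: 2·4; = 8; G_1 = 8−1 = 7
step 1: 7 = 4 + 3; sub 5 for 4: 5 + 3; = 8; G_2 = 8−1 = 7
step 2: 7 = 5 + 2; sub 6 for 5: 6 + 2; = 8; G_3 = 8−1 = 7
step 3: 7 = 6 + 1; sub 7 for 6: 7 + 1; = 8; G_4 = 8−1 = 7
step 4: 7 = 7; sub 8 for 7: 8; = 8; G_5 = 8−1 = 7
step 5: 7 = 7; sub 9 for 8: 7; = 7; G_6 = 7−1 = 6

7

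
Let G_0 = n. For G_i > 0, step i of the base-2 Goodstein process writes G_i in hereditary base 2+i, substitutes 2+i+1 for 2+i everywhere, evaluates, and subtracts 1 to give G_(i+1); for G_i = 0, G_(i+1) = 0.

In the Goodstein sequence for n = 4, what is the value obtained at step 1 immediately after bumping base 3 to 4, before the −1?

G_0=4  [base 2] 2^2  →[2↦3]→  3^3 = 27  −1 ⇒ G_1=26
G_1=26  [base 3] 2·3^2 + 2·3 + 2  →[3↦4]→  2·4^2 + 2·4 + 2 = 42  −1 ⇒ G_2=41

42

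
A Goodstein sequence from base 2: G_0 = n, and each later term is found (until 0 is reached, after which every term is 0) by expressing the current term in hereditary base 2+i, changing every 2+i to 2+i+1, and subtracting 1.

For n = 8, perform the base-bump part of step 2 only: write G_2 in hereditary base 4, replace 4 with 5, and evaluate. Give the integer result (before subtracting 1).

8 —HB2→ 2^(2 + 1) —bump→ 3^(3 + 1) = 81 —(−1)→ 80
80 —HB3→ 2·3^3 + 2·3^2 + 2·3 + 2 —bump→ 2·4^4 + 2·4^2 + 2·4 + 2 = 554 —(−1)→ 553

6311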